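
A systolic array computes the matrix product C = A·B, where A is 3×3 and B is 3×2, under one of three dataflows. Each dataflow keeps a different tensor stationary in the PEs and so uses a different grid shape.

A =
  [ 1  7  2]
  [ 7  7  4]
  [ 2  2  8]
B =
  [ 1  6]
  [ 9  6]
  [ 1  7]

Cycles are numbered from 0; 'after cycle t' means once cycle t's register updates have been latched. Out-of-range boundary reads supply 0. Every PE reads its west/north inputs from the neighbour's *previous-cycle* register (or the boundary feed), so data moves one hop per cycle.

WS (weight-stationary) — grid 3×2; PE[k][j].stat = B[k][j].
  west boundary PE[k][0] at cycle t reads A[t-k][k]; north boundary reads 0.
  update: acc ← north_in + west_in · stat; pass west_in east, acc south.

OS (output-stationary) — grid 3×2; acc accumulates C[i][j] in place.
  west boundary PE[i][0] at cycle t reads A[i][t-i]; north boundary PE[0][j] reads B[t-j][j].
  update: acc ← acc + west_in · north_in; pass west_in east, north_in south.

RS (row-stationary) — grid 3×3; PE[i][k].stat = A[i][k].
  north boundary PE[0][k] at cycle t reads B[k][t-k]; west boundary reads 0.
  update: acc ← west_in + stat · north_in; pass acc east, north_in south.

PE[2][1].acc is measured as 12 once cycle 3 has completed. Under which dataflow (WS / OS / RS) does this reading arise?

dataflow = OS

— WS: 3×2; PE[2][1] trace:
  t=0 PE[2][1]: acc=0 h=0 v=0
  t=1 PE[2][1]: acc=0 h=0 v=0
  t=2 PE[2][1]: acc=0 h=0 v=0
  t=3 PE[2][1]: acc=62 h=2 v=62
— OS: 3×2; PE[2][1] trace:
  t=0 PE[2][1]: acc=0 h=0 v=0
  t=1 PE[2][1]: acc=0 h=0 v=0
  t=2 PE[2][1]: acc=0 h=0 v=0
  t=3 PE[2][1]: acc=12 h=2 v=6
— RS: 3×3; PE[2][1] trace:
  t=0 PE[2][1]: acc=0 h=0 v=0
  t=1 PE[2][1]: acc=0 h=0 v=0
  t=2 PE[2][1]: acc=0 h=0 v=0
  t=3 PE[2][1]: acc=20 h=20 v=9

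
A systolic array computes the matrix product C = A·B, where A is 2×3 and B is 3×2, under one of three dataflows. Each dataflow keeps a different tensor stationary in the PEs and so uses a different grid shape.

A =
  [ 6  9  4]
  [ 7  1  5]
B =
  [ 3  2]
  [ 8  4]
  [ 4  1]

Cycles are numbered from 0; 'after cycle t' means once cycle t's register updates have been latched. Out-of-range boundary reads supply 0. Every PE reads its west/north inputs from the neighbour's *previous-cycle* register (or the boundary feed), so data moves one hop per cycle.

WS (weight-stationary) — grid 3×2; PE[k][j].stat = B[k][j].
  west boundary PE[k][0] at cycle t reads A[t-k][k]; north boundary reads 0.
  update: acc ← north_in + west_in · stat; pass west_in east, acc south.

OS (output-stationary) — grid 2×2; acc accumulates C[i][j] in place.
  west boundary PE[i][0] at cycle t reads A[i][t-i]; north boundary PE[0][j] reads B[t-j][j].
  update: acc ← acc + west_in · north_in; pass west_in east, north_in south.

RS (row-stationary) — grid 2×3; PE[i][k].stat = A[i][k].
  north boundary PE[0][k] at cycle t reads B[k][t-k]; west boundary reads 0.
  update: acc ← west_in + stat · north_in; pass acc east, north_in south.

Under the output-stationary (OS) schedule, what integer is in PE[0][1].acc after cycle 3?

PE[0][1].acc = 52

OS (2×2). Following PE[0][1] plus its west/north inputs:
  cycle 0: PE[0][0] → acc 18, east 6, south 3
  cycle 0: PE[0][1] → acc 0, east 0, south 0
  cycle 1: PE[0][0] → acc 90, east 9, south 8
  cycle 1: PE[0][1] → acc 12, east 6, south 2
  cycle 2: PE[0][0] → acc 106, east 4, south 4
  cycle 2: PE[0][1] → acc 48, east 9, south 4
  cycle 3: PE[0][0] → acc 106, east 0, south 0
  cycle 3: PE[0][1] → acc 52, east 4, south 1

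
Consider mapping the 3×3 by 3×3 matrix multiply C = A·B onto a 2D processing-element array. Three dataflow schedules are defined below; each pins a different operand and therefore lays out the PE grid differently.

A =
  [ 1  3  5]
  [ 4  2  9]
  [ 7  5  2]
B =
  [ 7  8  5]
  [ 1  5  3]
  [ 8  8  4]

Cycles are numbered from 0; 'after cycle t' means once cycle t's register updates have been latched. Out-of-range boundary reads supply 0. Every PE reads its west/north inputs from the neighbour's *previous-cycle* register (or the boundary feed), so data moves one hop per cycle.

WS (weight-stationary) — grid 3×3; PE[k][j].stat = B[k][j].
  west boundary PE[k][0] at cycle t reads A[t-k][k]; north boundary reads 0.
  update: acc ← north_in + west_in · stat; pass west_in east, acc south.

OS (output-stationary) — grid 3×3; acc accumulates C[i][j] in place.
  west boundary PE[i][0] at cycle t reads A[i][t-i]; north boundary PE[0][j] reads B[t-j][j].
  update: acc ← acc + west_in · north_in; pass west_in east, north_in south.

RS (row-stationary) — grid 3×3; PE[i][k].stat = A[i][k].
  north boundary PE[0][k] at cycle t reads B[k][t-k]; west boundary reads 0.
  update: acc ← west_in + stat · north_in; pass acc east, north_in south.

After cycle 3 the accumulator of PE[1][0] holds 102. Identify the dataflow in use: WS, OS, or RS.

Under WS (3×3), PE[1][0]:
  c0 r1c0: 0 / 0 / 0
  c1 r1c0: 10 / 3 / 10
  c2 r1c0: 30 / 2 / 30
  c3 r1c0: 54 / 5 / 54
Under OS (3×3), PE[1][0]:
  c0 r1c0: 0 / 0 / 0
  c1 r1c0: 28 / 4 / 7
  c2 r1c0: 30 / 2 / 1
  c3 r1c0: 102 / 9 / 8
Under RS (3×3), PE[1][0]:
  c0 r1c0: 0 / 0 / 0
  c1 r1c0: 28 / 28 / 7
  c2 r1c0: 32 / 32 / 8
  c3 r1c0: 20 / 20 / 5

dataflow = OS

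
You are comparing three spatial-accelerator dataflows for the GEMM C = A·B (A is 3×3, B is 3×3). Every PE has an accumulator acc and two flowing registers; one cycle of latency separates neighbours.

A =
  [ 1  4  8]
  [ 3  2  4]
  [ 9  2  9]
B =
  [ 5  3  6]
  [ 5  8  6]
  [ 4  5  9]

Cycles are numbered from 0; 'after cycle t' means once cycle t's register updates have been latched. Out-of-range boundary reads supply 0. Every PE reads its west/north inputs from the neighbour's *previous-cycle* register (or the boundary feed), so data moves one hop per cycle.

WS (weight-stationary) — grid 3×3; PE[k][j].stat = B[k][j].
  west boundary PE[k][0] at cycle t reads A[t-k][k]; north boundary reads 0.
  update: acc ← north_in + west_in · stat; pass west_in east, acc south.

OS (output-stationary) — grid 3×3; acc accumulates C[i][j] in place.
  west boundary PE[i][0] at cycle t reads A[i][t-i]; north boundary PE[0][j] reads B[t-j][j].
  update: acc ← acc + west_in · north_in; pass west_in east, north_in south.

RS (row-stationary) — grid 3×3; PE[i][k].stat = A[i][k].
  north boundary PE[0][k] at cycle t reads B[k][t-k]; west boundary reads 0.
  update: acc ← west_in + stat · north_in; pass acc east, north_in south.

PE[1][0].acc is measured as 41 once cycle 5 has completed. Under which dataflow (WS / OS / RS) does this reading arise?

— WS: 3×3; PE[1][0] trace:
  t=0 PE[1][0]: acc=0 h=0 v=0
  t=1 PE[1][0]: acc=25 h=4 v=25
  t=2 PE[1][0]: acc=25 h=2 v=25
  t=3 PE[1][0]: acc=55 h=2 v=55
  t=4 PE[1][0]: acc=0 h=0 v=0
  t=5 PE[1][0]: acc=0 h=0 v=0
— OS: 3×3; PE[1][0] trace:
  t=0 PE[1][0]: acc=0 h=0 v=0
  t=1 PE[1][0]: acc=15 h=3 v=5
  t=2 PE[1][0]: acc=25 h=2 v=5
  t=3 PE[1][0]: acc=41 h=4 v=4
  t=4 PE[1][0]: acc=41 h=0 v=0
  t=5 PE[1][0]: acc=41 h=0 v=0
— RS: 3×3; PE[1][0] trace:
  t=0 PE[1][0]: acc=0 h=0 v=0
  t=1 PE[1][0]: acc=15 h=15 v=5
  t=2 PE[1][0]: acc=9 h=9 v=3
  t=3 PE[1][0]: acc=18 h=18 v=6
  t=4 PE[1][0]: acc=0 h=0 v=0
  t=5 PE[1][0]: acc=0 h=0 v=0

dataflow = OS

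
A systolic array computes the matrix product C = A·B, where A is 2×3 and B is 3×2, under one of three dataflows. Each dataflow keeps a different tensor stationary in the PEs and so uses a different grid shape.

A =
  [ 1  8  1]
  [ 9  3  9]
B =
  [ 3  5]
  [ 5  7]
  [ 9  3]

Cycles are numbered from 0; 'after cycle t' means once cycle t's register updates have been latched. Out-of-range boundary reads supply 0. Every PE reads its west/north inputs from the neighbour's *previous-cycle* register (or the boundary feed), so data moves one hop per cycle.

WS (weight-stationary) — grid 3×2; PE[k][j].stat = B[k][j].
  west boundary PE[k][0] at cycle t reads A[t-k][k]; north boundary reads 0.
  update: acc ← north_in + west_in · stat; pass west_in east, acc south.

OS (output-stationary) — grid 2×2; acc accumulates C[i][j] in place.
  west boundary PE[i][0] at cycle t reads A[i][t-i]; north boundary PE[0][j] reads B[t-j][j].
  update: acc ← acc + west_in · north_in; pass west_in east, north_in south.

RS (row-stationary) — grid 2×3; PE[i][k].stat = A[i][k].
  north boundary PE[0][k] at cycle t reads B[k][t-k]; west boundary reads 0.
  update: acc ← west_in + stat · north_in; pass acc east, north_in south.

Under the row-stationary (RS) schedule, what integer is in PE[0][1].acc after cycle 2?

PE[0][1].acc = 61

RS on a 2×3 grid — tracing PE[0][1] and its feeders:
  0: (0,0).acc=3  regs=<3,3>
  0: (0,1).acc=0  regs=<0,0>
  1: (0,0).acc=5  regs=<5,5>
  1: (0,1).acc=43  regs=<43,5>
  2: (0,0).acc=0  regs=<0,0>
  2: (0,1).acc=61  regs=<61,7>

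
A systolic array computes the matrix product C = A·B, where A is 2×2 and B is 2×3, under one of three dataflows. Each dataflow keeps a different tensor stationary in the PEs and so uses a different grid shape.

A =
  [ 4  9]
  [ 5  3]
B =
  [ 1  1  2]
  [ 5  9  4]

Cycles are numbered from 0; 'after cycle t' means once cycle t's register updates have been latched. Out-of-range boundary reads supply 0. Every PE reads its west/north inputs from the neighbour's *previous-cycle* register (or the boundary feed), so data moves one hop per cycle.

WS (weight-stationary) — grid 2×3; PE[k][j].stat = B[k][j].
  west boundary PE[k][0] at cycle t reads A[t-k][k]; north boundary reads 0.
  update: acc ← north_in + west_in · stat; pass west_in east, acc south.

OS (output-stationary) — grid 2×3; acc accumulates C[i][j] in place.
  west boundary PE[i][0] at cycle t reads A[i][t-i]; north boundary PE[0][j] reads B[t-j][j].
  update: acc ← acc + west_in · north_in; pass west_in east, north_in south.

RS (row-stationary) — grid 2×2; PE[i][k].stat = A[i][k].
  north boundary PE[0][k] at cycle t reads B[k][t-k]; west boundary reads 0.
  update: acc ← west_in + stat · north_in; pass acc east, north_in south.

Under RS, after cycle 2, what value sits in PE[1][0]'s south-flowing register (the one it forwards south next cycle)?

register = 1

RS (2×2). Following PE[1][0] plus its west/north inputs:
  step 0 · PE0,0: acc=4; fwd→4 fwd↓1
  step 0 · PE1,0: acc=0; fwd→0 fwd↓0
  step 1 · PE0,0: acc=4; fwd→4 fwd↓1
  step 1 · PE1,0: acc=5; fwd→5 fwd↓1
  step 2 · PE0,0: acc=8; fwd→8 fwd↓2
  step 2 · PE1,0: acc=5; fwd→5 fwd↓1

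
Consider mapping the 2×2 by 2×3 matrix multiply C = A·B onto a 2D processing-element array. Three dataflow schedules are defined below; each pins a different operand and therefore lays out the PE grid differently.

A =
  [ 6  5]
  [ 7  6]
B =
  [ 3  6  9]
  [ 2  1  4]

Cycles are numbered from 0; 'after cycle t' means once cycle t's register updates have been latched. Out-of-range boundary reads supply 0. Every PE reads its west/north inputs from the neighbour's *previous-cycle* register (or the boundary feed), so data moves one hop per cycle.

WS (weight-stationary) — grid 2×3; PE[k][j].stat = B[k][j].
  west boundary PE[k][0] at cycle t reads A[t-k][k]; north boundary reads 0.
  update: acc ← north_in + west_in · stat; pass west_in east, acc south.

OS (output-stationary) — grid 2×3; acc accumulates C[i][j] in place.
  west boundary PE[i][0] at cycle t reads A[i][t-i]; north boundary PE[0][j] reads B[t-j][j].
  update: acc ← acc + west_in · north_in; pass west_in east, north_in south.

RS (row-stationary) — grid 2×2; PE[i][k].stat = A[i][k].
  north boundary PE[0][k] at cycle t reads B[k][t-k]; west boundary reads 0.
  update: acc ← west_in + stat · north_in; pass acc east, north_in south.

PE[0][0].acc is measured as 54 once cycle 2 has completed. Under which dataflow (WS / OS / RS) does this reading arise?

dataflow = RS

WS [2×3] PE[0][0] across cycles:
  [0] (0,0) acc=18 (h:6 v:18)
  [1] (0,0) acc=21 (h:7 v:21)
  [2] (0,0) acc=0 (h:0 v:0)
OS [2×3] PE[0][0] across cycles:
  [0] (0,0) acc=18 (h:6 v:3)
  [1] (0,0) acc=28 (h:5 v:2)
  [2] (0,0) acc=28 (h:0 v:0)
RS [2×2] PE[0][0] across cycles:
  [0] (0,0) acc=18 (h:18 v:3)
  [1] (0,0) acc=36 (h:36 v:6)
  [2] (0,0) acc=54 (h:54 v:9)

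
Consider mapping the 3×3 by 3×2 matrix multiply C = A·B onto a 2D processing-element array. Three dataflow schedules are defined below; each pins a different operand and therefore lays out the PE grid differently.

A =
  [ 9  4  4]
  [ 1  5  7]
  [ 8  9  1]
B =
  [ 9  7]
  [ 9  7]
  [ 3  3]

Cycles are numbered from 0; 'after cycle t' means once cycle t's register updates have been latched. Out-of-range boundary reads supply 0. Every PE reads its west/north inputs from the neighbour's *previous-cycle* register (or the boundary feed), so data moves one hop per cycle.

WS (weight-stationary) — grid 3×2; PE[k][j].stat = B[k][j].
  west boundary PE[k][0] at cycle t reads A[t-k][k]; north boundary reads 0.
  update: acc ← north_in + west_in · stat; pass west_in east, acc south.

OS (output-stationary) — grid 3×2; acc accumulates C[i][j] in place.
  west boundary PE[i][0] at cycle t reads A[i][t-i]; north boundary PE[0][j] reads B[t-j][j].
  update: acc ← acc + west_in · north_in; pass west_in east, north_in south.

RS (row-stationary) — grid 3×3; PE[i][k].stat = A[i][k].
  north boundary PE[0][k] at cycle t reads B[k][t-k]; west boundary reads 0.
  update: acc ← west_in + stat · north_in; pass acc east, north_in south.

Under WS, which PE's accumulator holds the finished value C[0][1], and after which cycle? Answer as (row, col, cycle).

WS — PE[2][1] is where C[0][1] collects:
  [0] (2,1) acc=0 (h:0 v:0)
  [1] (2,1) acc=0 (h:0 v:0)
  [2] (2,1) acc=0 (h:0 v:0)
  [3] (2,1) acc=103 (h:4 v:103)

(row, col, cycle) = (2, 1, 3)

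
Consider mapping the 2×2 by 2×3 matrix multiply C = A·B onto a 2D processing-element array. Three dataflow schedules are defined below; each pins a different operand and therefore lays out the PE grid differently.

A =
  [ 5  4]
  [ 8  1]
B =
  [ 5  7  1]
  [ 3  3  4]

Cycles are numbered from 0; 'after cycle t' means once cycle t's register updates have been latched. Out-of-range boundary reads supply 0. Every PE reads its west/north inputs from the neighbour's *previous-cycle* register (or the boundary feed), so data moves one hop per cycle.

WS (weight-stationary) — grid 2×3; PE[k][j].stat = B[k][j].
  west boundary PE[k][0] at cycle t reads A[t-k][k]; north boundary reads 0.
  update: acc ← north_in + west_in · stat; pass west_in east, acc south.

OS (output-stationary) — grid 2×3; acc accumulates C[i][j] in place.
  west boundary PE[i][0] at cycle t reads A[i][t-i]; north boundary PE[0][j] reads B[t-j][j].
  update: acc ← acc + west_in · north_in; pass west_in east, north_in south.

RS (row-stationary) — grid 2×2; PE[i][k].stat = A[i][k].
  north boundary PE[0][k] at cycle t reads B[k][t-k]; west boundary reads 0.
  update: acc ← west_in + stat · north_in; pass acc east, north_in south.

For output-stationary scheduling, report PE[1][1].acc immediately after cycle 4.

OS 2×3: PE[1][1] cycle-by-cycle (with neighbour feeds):
  [0] (0,1) acc=0 (h:0 v:0)
  [0] (1,0) acc=0 (h:0 v:0)
  [0] (1,1) acc=0 (h:0 v:0)
  [1] (0,1) acc=35 (h:5 v:7)
  [1] (1,0) acc=40 (h:8 v:5)
  [1] (1,1) acc=0 (h:0 v:0)
  [2] (0,1) acc=47 (h:4 v:3)
  [2] (1,0) acc=43 (h:1 v:3)
  [2] (1,1) acc=56 (h:8 v:7)
  [3] (0,1) acc=47 (h:0 v:0)
  [3] (1,0) acc=43 (h:0 v:0)
  [3] (1,1) acc=59 (h:1 v:3)
  [4] (0,1) acc=47 (h:0 v:0)
  [4] (1,0) acc=43 (h:0 v:0)
  [4] (1,1) acc=59 (h:0 v:0)

PE[1][1].acc = 59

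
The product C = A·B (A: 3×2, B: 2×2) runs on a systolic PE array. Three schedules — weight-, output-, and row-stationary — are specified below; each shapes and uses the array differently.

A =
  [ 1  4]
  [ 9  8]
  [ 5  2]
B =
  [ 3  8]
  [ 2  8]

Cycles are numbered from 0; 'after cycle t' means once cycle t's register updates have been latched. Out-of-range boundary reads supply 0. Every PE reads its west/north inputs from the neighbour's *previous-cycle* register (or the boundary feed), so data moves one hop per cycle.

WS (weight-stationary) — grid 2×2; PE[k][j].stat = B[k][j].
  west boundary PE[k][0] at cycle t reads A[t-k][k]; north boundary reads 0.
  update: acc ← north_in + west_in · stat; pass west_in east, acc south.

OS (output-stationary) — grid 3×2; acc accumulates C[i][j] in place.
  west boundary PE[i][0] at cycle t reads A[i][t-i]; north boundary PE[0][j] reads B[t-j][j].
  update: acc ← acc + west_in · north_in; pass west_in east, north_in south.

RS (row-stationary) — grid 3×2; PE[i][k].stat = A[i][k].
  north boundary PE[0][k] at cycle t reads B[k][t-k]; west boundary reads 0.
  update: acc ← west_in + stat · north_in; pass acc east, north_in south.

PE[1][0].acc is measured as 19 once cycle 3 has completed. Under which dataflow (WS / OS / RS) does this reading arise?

dataflow = WS

WS [2×2] PE[1][0] across cycles:
  [0] (1,0) acc=0 (h:0 v:0)
  [1] (1,0) acc=11 (h:4 v:11)
  [2] (1,0) acc=43 (h:8 v:43)
  [3] (1,0) acc=19 (h:2 v:19)
OS [3×2] PE[1][0] across cycles:
  [0] (1,0) acc=0 (h:0 v:0)
  [1] (1,0) acc=27 (h:9 v:3)
  [2] (1,0) acc=43 (h:8 v:2)
  [3] (1,0) acc=43 (h:0 v:0)
RS [3×2] PE[1][0] across cycles:
  [0] (1,0) acc=0 (h:0 v:0)
  [1] (1,0) acc=27 (h:27 v:3)
  [2] (1,0) acc=72 (h:72 v:8)
  [3] (1,0) acc=0 (h:0 v:0)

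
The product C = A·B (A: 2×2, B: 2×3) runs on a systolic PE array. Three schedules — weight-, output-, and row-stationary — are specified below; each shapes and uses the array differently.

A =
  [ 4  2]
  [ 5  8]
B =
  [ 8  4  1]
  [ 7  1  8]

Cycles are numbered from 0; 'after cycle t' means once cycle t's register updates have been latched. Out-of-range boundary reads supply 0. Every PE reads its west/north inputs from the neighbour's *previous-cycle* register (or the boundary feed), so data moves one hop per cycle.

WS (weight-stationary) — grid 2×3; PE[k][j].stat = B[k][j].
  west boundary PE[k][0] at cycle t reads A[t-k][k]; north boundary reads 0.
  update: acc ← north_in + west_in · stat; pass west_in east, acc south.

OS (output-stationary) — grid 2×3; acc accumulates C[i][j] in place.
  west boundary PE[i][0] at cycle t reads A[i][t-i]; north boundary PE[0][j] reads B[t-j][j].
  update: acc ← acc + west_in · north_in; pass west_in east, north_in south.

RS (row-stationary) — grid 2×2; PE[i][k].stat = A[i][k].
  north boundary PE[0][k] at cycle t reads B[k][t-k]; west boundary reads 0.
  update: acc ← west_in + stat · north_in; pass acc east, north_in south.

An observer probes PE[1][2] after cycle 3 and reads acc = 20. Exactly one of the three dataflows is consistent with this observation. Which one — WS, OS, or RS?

Under WS (2×3), PE[1][2]:
  cycle 0: PE[1][2] → acc 0, east 0, south 0
  cycle 1: PE[1][2] → acc 0, east 0, south 0
  cycle 2: PE[1][2] → acc 0, east 0, south 0
  cycle 3: PE[1][2] → acc 20, east 2, south 20
Under OS (2×3), PE[1][2]:
  cycle 0: PE[1][2] → acc 0, east 0, south 0
  cycle 1: PE[1][2] → acc 0, east 0, south 0
  cycle 2: PE[1][2] → acc 0, east 0, south 0
  cycle 3: PE[1][2] → acc 5, east 5, south 1
RS (2×2): PE[1][2] does not exist.

dataflow = WS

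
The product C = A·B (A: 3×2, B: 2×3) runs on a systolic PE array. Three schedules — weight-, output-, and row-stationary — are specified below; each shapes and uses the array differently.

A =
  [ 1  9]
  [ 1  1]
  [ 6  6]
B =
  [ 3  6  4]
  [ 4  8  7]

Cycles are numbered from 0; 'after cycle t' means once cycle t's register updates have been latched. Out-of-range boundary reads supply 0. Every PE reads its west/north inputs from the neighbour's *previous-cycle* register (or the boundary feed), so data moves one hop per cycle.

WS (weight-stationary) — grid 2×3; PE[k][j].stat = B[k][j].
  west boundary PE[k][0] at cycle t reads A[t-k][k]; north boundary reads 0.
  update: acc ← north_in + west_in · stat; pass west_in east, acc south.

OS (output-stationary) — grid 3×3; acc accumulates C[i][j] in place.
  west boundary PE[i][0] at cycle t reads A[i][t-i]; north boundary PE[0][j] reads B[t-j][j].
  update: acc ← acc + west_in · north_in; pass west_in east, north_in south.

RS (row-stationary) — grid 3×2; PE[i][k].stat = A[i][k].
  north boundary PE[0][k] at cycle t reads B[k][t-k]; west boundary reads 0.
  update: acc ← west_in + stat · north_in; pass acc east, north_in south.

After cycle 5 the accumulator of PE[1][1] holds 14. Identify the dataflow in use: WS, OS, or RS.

WS [2×3] PE[1][1] across cycles:
  step 0 · PE1,1: acc=0; fwd→0 fwd↓0
  step 1 · PE1,1: acc=0; fwd→0 fwd↓0
  step 2 · PE1,1: acc=78; fwd→9 fwd↓78
  step 3 · PE1,1: acc=14; fwd→1 fwd↓14
  step 4 · PE1,1: acc=84; fwd→6 fwd↓84
  step 5 · PE1,1: acc=0; fwd→0 fwd↓0
OS [3×3] PE[1][1] across cycles:
  step 0 · PE1,1: acc=0; fwd→0 fwd↓0
  step 1 · PE1,1: acc=0; fwd→0 fwd↓0
  step 2 · PE1,1: acc=6; fwd→1 fwd↓6
  step 3 · PE1,1: acc=14; fwd→1 fwd↓8
  step 4 · PE1,1: acc=14; fwd→0 fwd↓0
  step 5 · PE1,1: acc=14; fwd→0 fwd↓0
RS [3×2] PE[1][1] across cycles:
  step 0 · PE1,1: acc=0; fwd→0 fwd↓0
  step 1 · PE1,1: acc=0; fwd→0 fwd↓0
  step 2 · PE1,1: acc=7; fwd→7 fwd↓4
  step 3 · PE1,1: acc=14; fwd→14 fwd↓8
  step 4 · PE1,1: acc=11; fwd→11 fwd↓7
  step 5 · PE1,1: acc=0; fwd→0 fwd↓0

dataflow = OS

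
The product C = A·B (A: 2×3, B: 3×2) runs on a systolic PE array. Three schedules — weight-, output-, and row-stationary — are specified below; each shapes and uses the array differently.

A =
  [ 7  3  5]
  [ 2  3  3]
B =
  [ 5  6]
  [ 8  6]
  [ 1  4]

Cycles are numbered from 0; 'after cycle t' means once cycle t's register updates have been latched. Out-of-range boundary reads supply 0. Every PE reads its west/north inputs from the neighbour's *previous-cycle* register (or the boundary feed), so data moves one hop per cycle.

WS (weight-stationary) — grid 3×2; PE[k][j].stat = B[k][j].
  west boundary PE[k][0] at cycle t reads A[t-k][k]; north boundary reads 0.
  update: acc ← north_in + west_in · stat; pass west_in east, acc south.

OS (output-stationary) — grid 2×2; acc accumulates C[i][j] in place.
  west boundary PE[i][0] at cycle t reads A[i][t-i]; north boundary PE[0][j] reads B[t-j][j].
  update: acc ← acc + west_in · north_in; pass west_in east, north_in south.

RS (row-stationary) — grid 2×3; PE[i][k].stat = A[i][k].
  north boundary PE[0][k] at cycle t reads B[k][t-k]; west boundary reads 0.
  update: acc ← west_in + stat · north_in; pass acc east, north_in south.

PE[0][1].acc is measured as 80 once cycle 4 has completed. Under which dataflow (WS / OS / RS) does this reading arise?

WS (3×2 grid), PE[0][1]:
  @0  [0,1]  acc 0  |  →0  ↓0
  @1  [0,1]  acc 42  |  →7  ↓42
  @2  [0,1]  acc 12  |  →2  ↓12
  @3  [0,1]  acc 0  |  →0  ↓0
  @4  [0,1]  acc 0  |  →0  ↓0
OS (2×2 grid), PE[0][1]:
  @0  [0,1]  acc 0  |  →0  ↓0
  @1  [0,1]  acc 42  |  →7  ↓6
  @2  [0,1]  acc 60  |  →3  ↓6
  @3  [0,1]  acc 80  |  →5  ↓4
  @4  [0,1]  acc 80  |  →0  ↓0
RS (2×3 grid), PE[0][1]:
  @0  [0,1]  acc 0  |  →0  ↓0
  @1  [0,1]  acc 59  |  →59  ↓8
  @2  [0,1]  acc 60  |  →60  ↓6
  @3  [0,1]  acc 0  |  →0  ↓0
  @4  [0,1]  acc 0  |  →0  ↓0

dataflow = OS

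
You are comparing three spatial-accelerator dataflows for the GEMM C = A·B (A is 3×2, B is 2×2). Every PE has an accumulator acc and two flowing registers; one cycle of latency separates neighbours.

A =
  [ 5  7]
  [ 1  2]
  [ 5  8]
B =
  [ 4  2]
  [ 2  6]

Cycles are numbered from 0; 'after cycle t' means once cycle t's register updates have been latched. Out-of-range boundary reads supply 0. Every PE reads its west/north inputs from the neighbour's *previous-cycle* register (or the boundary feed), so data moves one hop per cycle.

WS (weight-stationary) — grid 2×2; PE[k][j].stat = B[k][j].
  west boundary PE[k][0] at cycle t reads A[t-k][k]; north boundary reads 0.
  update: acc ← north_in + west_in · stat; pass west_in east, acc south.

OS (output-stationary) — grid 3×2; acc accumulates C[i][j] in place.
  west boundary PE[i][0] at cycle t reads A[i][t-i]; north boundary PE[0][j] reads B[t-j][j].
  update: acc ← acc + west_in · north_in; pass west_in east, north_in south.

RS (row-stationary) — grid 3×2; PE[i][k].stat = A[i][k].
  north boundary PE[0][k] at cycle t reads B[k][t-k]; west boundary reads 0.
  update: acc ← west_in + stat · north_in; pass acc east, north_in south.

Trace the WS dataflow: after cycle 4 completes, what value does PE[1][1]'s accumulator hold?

Tracing WS — 2×2 array, target PE[1][1]:
  cycle 0: PE[0][1] → acc 0, east 0, south 0
  cycle 0: PE[1][0] → acc 0, east 0, south 0
  cycle 0: PE[1][1] → acc 0, east 0, south 0
  cycle 1: PE[0][1] → acc 10, east 5, south 10
  cycle 1: PE[1][0] → acc 34, east 7, south 34
  cycle 1: PE[1][1] → acc 0, east 0, south 0
  cycle 2: PE[0][1] → acc 2, east 1, south 2
  cycle 2: PE[1][0] → acc 8, east 2, south 8
  cycle 2: PE[1][1] → acc 52, east 7, south 52
  cycle 3: PE[0][1] → acc 10, east 5, south 10
  cycle 3: PE[1][0] → acc 36, east 8, south 36
  cycle 3: PE[1][1] → acc 14, east 2, south 14
  cycle 4: PE[0][1] → acc 0, east 0, south 0
  cycle 4: PE[1][0] → acc 0, east 0, south 0
  cycle 4: PE[1][1] → acc 58, east 8, south 58

PE[1][1].acc = 58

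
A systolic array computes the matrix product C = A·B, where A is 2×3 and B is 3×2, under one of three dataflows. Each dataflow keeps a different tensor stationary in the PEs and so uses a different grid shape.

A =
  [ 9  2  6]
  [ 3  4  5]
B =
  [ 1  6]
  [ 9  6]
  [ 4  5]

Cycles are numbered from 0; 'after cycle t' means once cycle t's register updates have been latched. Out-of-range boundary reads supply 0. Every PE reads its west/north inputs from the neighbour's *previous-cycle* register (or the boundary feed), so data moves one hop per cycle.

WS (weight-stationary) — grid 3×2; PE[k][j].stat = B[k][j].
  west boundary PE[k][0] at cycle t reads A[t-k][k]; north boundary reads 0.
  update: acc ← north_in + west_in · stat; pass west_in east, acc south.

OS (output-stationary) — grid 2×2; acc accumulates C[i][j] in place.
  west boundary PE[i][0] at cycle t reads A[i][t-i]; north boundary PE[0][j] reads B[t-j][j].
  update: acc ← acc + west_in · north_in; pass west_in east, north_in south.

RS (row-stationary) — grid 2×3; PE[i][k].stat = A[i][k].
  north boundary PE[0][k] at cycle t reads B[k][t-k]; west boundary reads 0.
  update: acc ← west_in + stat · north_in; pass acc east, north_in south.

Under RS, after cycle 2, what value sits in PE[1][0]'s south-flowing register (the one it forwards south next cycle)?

RS on a 2×3 grid — tracing PE[1][0] and its feeders:
  0: (0,0).acc=9  regs=<9,1>
  0: (1,0).acc=0  regs=<0,0>
  1: (0,0).acc=54  regs=<54,6>
  1: (1,0).acc=3  regs=<3,1>
  2: (0,0).acc=0  regs=<0,0>
  2: (1,0).acc=18  regs=<18,6>

register = 6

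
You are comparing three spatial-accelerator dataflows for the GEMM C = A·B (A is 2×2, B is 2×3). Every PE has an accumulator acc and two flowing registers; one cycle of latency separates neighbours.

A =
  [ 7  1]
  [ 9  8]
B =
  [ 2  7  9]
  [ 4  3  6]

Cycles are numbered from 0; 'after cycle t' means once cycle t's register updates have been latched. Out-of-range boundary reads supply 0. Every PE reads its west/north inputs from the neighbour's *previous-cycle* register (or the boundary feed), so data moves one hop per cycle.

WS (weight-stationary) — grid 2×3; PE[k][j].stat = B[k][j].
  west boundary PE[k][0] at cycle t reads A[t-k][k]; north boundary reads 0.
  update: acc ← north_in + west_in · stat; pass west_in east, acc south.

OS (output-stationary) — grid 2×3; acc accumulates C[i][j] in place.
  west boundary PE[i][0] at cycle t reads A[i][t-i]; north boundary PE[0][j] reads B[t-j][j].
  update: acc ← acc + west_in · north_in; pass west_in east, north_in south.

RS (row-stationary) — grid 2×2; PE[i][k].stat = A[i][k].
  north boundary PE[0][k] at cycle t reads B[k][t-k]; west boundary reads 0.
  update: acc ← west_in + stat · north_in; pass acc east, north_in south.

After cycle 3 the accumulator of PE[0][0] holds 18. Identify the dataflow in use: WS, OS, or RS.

dataflow = OS

Under WS (2×3), PE[0][0]:
  0: (0,0).acc=14  regs=<7,14>
  1: (0,0).acc=18  regs=<9,18>
  2: (0,0).acc=0  regs=<0,0>
  3: (0,0).acc=0  regs=<0,0>
Under OS (2×3), PE[0][0]:
  0: (0,0).acc=14  regs=<7,2>
  1: (0,0).acc=18  regs=<1,4>
  2: (0,0).acc=18  regs=<0,0>
  3: (0,0).acc=18  regs=<0,0>
Under RS (2×2), PE[0][0]:
  0: (0,0).acc=14  regs=<14,2>
  1: (0,0).acc=49  regs=<49,7>
  2: (0,0).acc=63  regs=<63,9>
  3: (0,0).acc=0  regs=<0,0>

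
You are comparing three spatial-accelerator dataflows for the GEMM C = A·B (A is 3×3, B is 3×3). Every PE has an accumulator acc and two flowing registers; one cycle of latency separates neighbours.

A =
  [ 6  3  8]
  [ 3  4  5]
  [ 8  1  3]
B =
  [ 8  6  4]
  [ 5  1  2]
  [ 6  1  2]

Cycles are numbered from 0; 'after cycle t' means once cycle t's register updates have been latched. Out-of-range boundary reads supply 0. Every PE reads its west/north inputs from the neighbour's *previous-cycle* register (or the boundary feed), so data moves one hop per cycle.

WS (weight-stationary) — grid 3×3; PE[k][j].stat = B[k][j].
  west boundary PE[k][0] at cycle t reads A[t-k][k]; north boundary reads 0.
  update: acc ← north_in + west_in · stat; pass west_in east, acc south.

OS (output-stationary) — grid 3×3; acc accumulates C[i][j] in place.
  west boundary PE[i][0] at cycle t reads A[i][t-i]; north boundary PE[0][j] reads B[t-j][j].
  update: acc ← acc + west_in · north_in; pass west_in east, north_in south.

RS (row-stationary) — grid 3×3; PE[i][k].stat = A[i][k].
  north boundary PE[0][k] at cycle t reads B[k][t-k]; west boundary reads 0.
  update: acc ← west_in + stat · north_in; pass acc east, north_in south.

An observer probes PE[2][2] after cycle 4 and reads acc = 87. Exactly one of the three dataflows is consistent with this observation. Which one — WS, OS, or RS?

— WS: 3×3; PE[2][2] trace:
  cycle 0: PE[2][2] → acc 0, east 0, south 0
  cycle 1: PE[2][2] → acc 0, east 0, south 0
  cycle 2: PE[2][2] → acc 0, east 0, south 0
  cycle 3: PE[2][2] → acc 0, east 0, south 0
  cycle 4: PE[2][2] → acc 46, east 8, south 46
— OS: 3×3; PE[2][2] trace:
  cycle 0: PE[2][2] → acc 0, east 0, south 0
  cycle 1: PE[2][2] → acc 0, east 0, south 0
  cycle 2: PE[2][2] → acc 0, east 0, south 0
  cycle 3: PE[2][2] → acc 0, east 0, south 0
  cycle 4: PE[2][2] → acc 32, east 8, south 4
— RS: 3×3; PE[2][2] trace:
  cycle 0: PE[2][2] → acc 0, east 0, south 0
  cycle 1: PE[2][2] → acc 0, east 0, south 0
  cycle 2: PE[2][2] → acc 0, east 0, south 0
  cycle 3: PE[2][2] → acc 0, east 0, south 0
  cycle 4: PE[2][2] → acc 87, east 87, south 6

dataflow = RS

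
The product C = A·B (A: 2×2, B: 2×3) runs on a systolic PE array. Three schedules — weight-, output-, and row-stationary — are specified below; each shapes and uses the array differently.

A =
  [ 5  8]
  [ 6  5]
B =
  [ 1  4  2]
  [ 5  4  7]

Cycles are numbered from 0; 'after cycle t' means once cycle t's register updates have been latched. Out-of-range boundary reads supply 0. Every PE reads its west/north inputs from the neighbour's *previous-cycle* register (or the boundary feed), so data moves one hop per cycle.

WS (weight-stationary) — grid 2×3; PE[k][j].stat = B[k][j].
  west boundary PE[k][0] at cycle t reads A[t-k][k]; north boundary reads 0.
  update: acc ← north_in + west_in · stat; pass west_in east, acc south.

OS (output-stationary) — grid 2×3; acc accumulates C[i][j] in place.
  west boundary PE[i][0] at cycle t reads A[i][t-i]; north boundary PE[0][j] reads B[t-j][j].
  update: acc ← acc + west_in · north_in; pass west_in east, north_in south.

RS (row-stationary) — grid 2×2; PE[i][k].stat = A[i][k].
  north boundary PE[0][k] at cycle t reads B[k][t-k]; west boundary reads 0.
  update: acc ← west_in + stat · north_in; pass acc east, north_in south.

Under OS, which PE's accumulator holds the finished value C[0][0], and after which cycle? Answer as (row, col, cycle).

(row, col, cycle) = (0, 0, 1)

Under OS, C[0][0] lands at PE[0][0]:
  @0  [0,0]  acc 5  |  →5  ↓1
  @1  [0,0]  acc 45  |  →8  ↓5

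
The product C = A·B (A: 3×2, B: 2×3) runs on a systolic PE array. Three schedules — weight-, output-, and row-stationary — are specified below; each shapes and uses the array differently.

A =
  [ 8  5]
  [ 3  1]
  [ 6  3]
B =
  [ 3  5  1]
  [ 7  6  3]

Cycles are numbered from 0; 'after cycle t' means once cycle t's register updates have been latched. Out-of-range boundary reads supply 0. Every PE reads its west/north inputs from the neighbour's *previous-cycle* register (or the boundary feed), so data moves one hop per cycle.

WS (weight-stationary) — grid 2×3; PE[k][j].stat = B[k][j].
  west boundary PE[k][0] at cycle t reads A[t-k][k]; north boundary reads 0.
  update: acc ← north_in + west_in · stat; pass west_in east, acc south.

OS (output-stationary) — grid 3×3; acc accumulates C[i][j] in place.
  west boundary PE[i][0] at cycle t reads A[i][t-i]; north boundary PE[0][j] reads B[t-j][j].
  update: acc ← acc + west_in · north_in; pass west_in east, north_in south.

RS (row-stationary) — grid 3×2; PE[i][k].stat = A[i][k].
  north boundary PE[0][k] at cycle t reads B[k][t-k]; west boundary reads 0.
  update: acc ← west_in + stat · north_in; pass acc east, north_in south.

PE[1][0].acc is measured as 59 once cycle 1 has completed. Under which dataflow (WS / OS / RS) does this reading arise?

WS [2×3] PE[1][0] across cycles:
  cycle 0: PE[1][0] → acc 0, east 0, south 0
  cycle 1: PE[1][0] → acc 59, east 5, south 59
OS [3×3] PE[1][0] across cycles:
  cycle 0: PE[1][0] → acc 0, east 0, south 0
  cycle 1: PE[1][0] → acc 9, east 3, south 3
RS [3×2] PE[1][0] across cycles:
  cycle 0: PE[1][0] → acc 0, east 0, south 0
  cycle 1: PE[1][0] → acc 9, east 9, south 3

dataflow = WS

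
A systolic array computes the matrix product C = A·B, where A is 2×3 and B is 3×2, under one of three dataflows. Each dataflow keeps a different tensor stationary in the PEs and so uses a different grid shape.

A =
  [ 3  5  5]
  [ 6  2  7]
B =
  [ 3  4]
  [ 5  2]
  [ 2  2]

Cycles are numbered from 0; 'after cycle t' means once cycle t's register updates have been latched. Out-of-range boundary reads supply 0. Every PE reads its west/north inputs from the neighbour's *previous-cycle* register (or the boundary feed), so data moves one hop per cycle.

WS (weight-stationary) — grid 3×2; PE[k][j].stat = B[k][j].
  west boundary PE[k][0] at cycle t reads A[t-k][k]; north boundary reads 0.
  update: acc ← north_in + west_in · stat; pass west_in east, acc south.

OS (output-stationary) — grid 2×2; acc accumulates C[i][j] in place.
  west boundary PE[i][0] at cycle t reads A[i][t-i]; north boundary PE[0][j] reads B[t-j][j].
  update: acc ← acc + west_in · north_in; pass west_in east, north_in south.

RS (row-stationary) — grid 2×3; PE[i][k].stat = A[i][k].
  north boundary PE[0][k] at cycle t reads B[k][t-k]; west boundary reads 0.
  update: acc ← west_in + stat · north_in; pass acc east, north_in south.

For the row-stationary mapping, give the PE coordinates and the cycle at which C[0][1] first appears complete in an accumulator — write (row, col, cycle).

(row, col, cycle) = (0, 2, 3)

RS: C[0][1] accumulates in PE[0][2]:
  t=0 PE[0][2]: acc=0 h=0 v=0
  t=1 PE[0][2]: acc=0 h=0 v=0
  t=2 PE[0][2]: acc=44 h=44 v=2
  t=3 PE[0][2]: acc=32 h=32 v=2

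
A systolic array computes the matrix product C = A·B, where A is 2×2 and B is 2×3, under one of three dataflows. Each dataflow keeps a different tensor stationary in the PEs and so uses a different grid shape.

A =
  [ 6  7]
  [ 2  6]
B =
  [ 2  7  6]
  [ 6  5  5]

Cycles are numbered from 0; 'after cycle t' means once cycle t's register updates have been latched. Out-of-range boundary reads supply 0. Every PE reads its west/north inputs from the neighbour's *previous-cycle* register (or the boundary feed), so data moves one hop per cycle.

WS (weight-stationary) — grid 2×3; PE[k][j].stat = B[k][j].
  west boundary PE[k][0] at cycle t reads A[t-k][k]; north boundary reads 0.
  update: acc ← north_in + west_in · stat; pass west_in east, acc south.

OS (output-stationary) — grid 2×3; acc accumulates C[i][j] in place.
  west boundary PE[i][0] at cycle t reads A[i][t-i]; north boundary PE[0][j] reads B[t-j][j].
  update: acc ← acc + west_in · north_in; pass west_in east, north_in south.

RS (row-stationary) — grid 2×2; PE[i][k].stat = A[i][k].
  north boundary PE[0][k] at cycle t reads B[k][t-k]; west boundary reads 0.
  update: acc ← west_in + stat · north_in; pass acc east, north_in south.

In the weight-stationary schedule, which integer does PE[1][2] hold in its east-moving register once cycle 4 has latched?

WS 2×3: PE[1][2] cycle-by-cycle (with neighbour feeds):
  0: (0,2).acc=0  regs=<0,0>
  0: (1,1).acc=0  regs=<0,0>
  0: (1,2).acc=0  regs=<0,0>
  1: (0,2).acc=0  regs=<0,0>
  1: (1,1).acc=0  regs=<0,0>
  1: (1,2).acc=0  regs=<0,0>
  2: (0,2).acc=36  regs=<6,36>
  2: (1,1).acc=77  regs=<7,77>
  2: (1,2).acc=0  regs=<0,0>
  3: (0,2).acc=12  regs=<2,12>
  3: (1,1).acc=44  regs=<6,44>
  3: (1,2).acc=71  regs=<7,71>
  4: (0,2).acc=0  regs=<0,0>
  4: (1,1).acc=0  regs=<0,0>
  4: (1,2).acc=42  regs=<6,42>

register = 6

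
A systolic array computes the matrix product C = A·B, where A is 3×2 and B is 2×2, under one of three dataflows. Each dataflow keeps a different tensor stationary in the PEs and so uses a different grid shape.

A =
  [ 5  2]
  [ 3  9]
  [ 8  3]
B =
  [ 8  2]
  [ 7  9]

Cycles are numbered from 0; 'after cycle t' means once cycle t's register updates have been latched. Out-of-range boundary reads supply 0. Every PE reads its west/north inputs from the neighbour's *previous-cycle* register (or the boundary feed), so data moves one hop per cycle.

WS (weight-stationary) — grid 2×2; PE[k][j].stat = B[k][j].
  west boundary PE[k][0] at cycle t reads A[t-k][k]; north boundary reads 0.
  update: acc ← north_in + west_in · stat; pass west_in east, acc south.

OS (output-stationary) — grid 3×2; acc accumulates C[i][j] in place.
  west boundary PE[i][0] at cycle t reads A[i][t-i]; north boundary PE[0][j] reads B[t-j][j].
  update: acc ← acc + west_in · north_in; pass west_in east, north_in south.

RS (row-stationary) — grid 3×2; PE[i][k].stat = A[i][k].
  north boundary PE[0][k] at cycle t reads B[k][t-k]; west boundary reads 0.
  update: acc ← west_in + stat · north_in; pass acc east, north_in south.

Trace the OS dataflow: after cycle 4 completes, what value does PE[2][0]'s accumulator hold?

PE[2][0].acc = 85

Tracing OS — 3×2 array, target PE[2][0]:
  [0] (1,0) acc=0 (h:0 v:0)
  [0] (2,0) acc=0 (h:0 v:0)
  [1] (1,0) acc=24 (h:3 v:8)
  [1] (2,0) acc=0 (h:0 v:0)
  [2] (1,0) acc=87 (h:9 v:7)
  [2] (2,0) acc=64 (h:8 v:8)
  [3] (1,0) acc=87 (h:0 v:0)
  [3] (2,0) acc=85 (h:3 v:7)
  [4] (1,0) acc=87 (h:0 v:0)
  [4] (2,0) acc=85 (h:0 v:0)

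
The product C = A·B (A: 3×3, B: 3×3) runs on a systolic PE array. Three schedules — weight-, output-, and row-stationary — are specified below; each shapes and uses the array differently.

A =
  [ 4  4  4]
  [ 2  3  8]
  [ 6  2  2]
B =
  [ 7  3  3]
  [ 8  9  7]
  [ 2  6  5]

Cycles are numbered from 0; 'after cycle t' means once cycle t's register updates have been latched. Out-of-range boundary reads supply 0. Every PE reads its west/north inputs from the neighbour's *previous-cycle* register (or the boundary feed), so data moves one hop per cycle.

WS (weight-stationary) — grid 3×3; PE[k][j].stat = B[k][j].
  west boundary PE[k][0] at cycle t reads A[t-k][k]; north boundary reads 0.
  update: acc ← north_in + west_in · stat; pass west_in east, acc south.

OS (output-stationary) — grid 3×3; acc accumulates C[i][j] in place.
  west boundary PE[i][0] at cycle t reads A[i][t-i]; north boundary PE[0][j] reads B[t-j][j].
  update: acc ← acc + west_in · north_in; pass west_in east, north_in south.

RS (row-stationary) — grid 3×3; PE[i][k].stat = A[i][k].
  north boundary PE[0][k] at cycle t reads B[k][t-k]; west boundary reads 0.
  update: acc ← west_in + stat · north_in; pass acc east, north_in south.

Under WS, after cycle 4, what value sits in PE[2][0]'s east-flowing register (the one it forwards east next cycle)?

register = 2

WS (3×3). Following PE[2][0] plus its west/north inputs:
  @0  [1,0]  acc 0  |  →0  ↓0
  @0  [2,0]  acc 0  |  →0  ↓0
  @1  [1,0]  acc 60  |  →4  ↓60
  @1  [2,0]  acc 0  |  →0  ↓0
  @2  [1,0]  acc 38  |  →3  ↓38
  @2  [2,0]  acc 68  |  →4  ↓68
  @3  [1,0]  acc 58  |  →2  ↓58
  @3  [2,0]  acc 54  |  →8  ↓54
  @4  [1,0]  acc 0  |  →0  ↓0
  @4  [2,0]  acc 62  |  →2  ↓62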